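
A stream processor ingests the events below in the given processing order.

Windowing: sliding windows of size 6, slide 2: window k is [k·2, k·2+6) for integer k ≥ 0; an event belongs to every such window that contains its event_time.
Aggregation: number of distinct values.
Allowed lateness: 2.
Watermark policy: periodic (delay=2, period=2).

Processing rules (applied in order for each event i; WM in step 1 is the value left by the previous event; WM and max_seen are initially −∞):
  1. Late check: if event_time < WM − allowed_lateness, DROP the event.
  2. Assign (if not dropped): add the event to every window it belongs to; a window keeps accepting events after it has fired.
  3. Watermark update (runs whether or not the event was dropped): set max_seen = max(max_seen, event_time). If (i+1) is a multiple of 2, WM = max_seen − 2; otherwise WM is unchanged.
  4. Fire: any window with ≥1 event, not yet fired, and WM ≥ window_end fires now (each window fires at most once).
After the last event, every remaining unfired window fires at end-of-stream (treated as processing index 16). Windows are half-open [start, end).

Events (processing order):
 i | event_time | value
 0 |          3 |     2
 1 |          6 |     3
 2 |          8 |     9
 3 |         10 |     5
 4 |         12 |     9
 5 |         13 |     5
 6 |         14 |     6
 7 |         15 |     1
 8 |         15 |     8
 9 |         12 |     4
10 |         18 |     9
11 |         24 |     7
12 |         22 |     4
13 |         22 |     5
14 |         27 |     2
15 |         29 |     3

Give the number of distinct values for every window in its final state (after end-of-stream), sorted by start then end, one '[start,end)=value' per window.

[0,6)=1 [2,8)=2 [4,10)=2 [6,12)=3 [8,14)=3 [10,16)=6 [12,18)=6 [14,20)=4 [16,22)=1 [18,24)=3 [20,26)=3 [22,28)=4 [24,30)=3 [26,32)=2 [28,34)=1

i=0 t=3 v=2: → [2,8),[0,6); WM=−∞
i=1 t=6 v=3: → [6,12),[4,10),[2,8); WM=4
i=2 t=8 v=9: → [8,14),[6,12),[4,10); WM=4
i=3 t=10 v=5: → [10,16),[8,14),[6,12); WM=8; [0,6) fires=1 [2,8) fires=2
i=4 t=12 v=9: → [12,18),[10,16),[8,14); WM=8
i=5 t=13 v=5: → [12,18),[10,16),[8,14); WM=11; [4,10) fires=2
i=6 t=14 v=6: → [14,20),[12,18),[10,16); WM=11
i=7 t=15 v=1: → [14,20),[12,18),[10,16); WM=13; [6,12) fires=3
i=8 t=15 v=8: → [14,20),[12,18),[10,16); WM=13
i=9 t=12 v=4: → [12,18),[10,16),[8,14); WM=13
i=10 t=18 v=9: → [18,24),[16,22),[14,20); WM=13
i=11 t=24 v=7: → [24,30),[22,28),[20,26); WM=22; [8,14) fires=3 [10,16) fires=6 [12,18) fires=6 [14,20) fires=4 [16,22) fires=1
i=12 t=22 v=4: → [22,28),[20,26),[18,24); WM=22
i=13 t=22 v=5: → [22,28),[20,26),[18,24); WM=22
i=14 t=27 v=2: → [26,32),[24,30),[22,28); WM=22
i=15 t=29 v=3: → [28,34),[26,32),[24,30); WM=27; [18,24) fires=3 [20,26) fires=3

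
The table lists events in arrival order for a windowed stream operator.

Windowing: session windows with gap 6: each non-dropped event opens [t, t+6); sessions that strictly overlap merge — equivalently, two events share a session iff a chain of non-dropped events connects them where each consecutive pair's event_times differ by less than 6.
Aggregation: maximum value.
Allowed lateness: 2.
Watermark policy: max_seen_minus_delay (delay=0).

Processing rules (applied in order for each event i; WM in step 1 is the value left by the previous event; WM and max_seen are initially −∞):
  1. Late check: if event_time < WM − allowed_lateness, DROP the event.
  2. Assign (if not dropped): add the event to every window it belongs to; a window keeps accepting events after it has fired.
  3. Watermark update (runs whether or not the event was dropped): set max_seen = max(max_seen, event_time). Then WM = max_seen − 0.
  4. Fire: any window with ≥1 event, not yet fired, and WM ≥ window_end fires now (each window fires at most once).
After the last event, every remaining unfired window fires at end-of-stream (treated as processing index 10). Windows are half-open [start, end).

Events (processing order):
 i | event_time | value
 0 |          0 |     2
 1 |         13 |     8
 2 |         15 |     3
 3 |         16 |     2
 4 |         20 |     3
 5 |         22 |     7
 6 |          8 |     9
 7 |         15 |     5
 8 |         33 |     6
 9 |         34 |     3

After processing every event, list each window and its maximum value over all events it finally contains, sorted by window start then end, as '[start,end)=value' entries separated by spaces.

i=0 t=0 v=2: → [0,6); WM=0
i=1 t=13 v=8: → [13,19); WM=13
i=2 t=15 v=3: → [13,21); WM=15
i=3 t=16 v=2: → [13,22); WM=16
i=4 t=20 v=3: → [13,26); WM=20
i=5 t=22 v=7: → [13,28); WM=22
i=6 t=8 v=9: DROP (t<22-2); WM=22
i=7 t=15 v=5: DROP (t<22-2); WM=22
i=8 t=33 v=6: → [33,39); WM=33
i=9 t=34 v=3: → [33,40); WM=34

[0,6)=2 [13,28)=8 [33,40)=6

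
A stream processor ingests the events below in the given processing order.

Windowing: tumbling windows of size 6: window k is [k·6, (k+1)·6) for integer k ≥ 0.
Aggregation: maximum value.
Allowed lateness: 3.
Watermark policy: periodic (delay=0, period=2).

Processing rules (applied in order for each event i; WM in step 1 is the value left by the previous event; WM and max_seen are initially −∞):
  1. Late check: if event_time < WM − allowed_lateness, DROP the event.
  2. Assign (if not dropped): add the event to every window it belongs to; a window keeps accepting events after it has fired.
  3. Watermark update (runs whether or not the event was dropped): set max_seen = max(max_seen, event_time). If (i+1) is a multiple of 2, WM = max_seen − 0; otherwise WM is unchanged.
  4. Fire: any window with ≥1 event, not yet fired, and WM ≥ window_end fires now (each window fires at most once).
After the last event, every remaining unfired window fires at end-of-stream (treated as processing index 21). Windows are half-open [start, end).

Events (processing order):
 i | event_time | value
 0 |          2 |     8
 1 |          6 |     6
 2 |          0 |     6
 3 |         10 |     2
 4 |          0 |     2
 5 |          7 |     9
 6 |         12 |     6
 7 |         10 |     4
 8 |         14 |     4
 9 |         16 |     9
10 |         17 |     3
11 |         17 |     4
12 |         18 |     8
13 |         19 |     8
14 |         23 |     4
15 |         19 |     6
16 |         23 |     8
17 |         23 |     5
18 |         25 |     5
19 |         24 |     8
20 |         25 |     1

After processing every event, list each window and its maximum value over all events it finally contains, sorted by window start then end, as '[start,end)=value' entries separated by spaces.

[0,6)=8 [6,12)=9 [12,18)=9 [18,24)=8 [24,30)=8

i=0 t=2 v=8: → [0,6); WM=−∞
i=1 t=6 v=6: → [6,12); WM=6; [0,6) fires=8
i=2 t=0 v=6: DROP (t<6-3); WM=6
i=3 t=10 v=2: → [6,12); WM=10
i=4 t=0 v=2: DROP (t<10-3); WM=10
i=5 t=7 v=9: → [6,12); WM=10
i=6 t=12 v=6: → [12,18); WM=10
i=7 t=10 v=4: → [6,12); WM=12; [6,12) fires=9
i=8 t=14 v=4: → [12,18); WM=12
i=9 t=16 v=9: → [12,18); WM=16
i=10 t=17 v=3: → [12,18); WM=16
i=11 t=17 v=4: → [12,18); WM=17
i=12 t=18 v=8: → [18,24); WM=17
i=13 t=19 v=8: → [18,24); WM=19; [12,18) fires=9
i=14 t=23 v=4: → [18,24); WM=19
i=15 t=19 v=6: → [18,24); WM=23
i=16 t=23 v=8: → [18,24); WM=23
i=17 t=23 v=5: → [18,24); WM=23
i=18 t=25 v=5: → [24,30); WM=23
i=19 t=24 v=8: → [24,30); WM=25; [18,24) fires=8
i=20 t=25 v=1: → [24,30); WM=25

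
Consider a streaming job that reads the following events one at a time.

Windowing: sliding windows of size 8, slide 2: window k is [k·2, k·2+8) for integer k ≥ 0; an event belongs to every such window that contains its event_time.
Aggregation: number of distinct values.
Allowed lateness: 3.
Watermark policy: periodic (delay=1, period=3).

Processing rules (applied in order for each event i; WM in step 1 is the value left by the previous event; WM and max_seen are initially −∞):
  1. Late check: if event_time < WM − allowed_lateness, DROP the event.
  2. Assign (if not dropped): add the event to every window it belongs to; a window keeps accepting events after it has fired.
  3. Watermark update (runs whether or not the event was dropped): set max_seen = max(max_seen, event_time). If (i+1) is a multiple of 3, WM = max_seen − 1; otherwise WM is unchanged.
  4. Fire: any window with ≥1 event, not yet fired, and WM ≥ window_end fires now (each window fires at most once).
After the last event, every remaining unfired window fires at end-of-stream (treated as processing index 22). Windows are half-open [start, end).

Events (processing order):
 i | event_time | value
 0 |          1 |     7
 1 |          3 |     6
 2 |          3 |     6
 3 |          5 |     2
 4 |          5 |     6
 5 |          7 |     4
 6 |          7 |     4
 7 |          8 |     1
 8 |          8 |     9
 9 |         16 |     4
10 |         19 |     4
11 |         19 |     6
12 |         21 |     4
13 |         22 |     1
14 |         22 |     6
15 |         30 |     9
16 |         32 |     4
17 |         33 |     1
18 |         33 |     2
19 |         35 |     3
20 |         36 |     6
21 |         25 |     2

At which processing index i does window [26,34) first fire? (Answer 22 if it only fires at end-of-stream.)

20

i=0 t=1 v=7: → [0,8); WM=−∞
i=1 t=3 v=6: → [2,10),[0,8); WM=−∞
i=2 t=3 v=6: → [2,10),[0,8); WM=2
i=3 t=5 v=2: → [4,12),[2,10),[0,8); WM=2
i=4 t=5 v=6: → [4,12),[2,10),[0,8); WM=2
i=5 t=7 v=4: → [6,14),[4,12),[2,10),[0,8); WM=6
i=6 t=7 v=4: → [6,14),[4,12),[2,10),[0,8); WM=6
i=7 t=8 v=1: → [8,16),[6,14),[4,12),[2,10); WM=6
i=8 t=8 v=9: → [8,16),[6,14),[4,12),[2,10); WM=7
i=9 t=16 v=4: → [16,24),[14,22),[12,20),[10,18); WM=7
i=10 t=19 v=4: → [18,26),[16,24),[14,22),[12,20); WM=7
i=11 t=19 v=6: → [18,26),[16,24),[14,22),[12,20); WM=18; [0,8) fires=4 [2,10) fires=5 [4,12) fires=5 [6,14) fires=3 [8,16) fires=2 [10,18) fires=1
i=12 t=21 v=4: → [20,28),[18,26),[16,24),[14,22); WM=18
i=13 t=22 v=1: → [22,30),[20,28),[18,26),[16,24); WM=18
i=14 t=22 v=6: → [22,30),[20,28),[18,26),[16,24); WM=21; [12,20) fires=2
i=15 t=30 v=9: → [30,38),[28,36),[26,34),[24,32); WM=21
i=16 t=32 v=4: → [32,40),[30,38),[28,36),[26,34); WM=21
i=17 t=33 v=1: → [32,40),[30,38),[28,36),[26,34); WM=32; [14,22) fires=2 [16,24) fires=3 [18,26) fires=3 [20,28) fires=3 [22,30) fires=2 [24,32) fires=1
i=18 t=33 v=2: → [32,40),[30,38),[28,36),[26,34); WM=32
i=19 t=35 v=3: → [34,42),[32,40),[30,38),[28,36); WM=32
i=20 t=36 v=6: → [36,44),[34,42),[32,40),[30,38); WM=35; [26,34) fires=4
i=21 t=25 v=2: DROP (t<35-3); WM=35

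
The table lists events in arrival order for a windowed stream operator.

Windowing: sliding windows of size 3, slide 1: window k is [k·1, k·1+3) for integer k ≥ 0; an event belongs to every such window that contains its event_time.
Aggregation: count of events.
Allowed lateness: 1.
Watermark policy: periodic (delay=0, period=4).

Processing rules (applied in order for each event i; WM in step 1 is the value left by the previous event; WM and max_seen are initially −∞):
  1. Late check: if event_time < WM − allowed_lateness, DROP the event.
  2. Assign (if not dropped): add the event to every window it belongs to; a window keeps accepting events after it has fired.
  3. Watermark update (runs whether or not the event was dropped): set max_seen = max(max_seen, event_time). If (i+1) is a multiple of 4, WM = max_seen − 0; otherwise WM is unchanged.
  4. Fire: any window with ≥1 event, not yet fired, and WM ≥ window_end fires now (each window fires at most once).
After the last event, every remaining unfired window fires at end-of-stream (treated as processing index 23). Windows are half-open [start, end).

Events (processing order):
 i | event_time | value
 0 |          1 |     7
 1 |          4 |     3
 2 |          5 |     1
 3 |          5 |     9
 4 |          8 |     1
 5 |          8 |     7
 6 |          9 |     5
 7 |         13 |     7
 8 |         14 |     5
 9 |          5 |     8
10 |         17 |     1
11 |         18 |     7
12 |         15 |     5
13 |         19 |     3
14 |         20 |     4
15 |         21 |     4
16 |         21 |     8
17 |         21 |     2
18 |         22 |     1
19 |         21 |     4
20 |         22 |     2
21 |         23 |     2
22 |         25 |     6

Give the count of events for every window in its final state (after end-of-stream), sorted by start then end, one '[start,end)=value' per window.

i=0 t=1 v=7: → [1,4),[0,3); WM=−∞
i=1 t=4 v=3: → [4,7),[3,6),[2,5); WM=−∞
i=2 t=5 v=1: → [5,8),[4,7),[3,6); WM=−∞
i=3 t=5 v=9: → [5,8),[4,7),[3,6); WM=5; [0,3) fires=1 [1,4) fires=1 [2,5) fires=1
i=4 t=8 v=1: → [8,11),[7,10),[6,9); WM=5
i=5 t=8 v=7: → [8,11),[7,10),[6,9); WM=5
i=6 t=9 v=5: → [9,12),[8,11),[7,10); WM=5
i=7 t=13 v=7: → [13,16),[12,15),[11,14); WM=13; [3,6) fires=3 [4,7) fires=3 [5,8) fires=2 [6,9) fires=2 [7,10) fires=3 [8,11) fires=3 [9,12) fires=1
i=8 t=14 v=5: → [14,17),[13,16),[12,15); WM=13
i=9 t=5 v=8: DROP (t<13-1); WM=13
i=10 t=17 v=1: → [17,20),[16,19),[15,18); WM=13
i=11 t=18 v=7: → [18,21),[17,20),[16,19); WM=18; [11,14) fires=1 [12,15) fires=2 [13,16) fires=2 [14,17) fires=1 [15,18) fires=1
i=12 t=15 v=5: DROP (t<18-1); WM=18
i=13 t=19 v=3: → [19,22),[18,21),[17,20); WM=18
i=14 t=20 v=4: → [20,23),[19,22),[18,21); WM=18
i=15 t=21 v=4: → [21,24),[20,23),[19,22); WM=21; [16,19) fires=2 [17,20) fires=3 [18,21) fires=3
i=16 t=21 v=8: → [21,24),[20,23),[19,22); WM=21
i=17 t=21 v=2: → [21,24),[20,23),[19,22); WM=21
i=18 t=22 v=1: → [22,25),[21,24),[20,23); WM=21
i=19 t=21 v=4: → [21,24),[20,23),[19,22); WM=22; [19,22) fires=6
i=20 t=22 v=2: → [22,25),[21,24),[20,23); WM=22
i=21 t=23 v=2: → [23,26),[22,25),[21,24); WM=22
i=22 t=25 v=6: → [25,28),[24,27),[23,26); WM=22

[0,3)=1 [1,4)=1 [2,5)=1 [3,6)=3 [4,7)=3 [5,8)=2 [6,9)=2 [7,10)=3 [8,11)=3 [9,12)=1 [11,14)=1 [12,15)=2 [13,16)=2 [14,17)=1 [15,18)=1 [16,19)=2 [17,20)=3 [18,21)=3 [19,22)=6 [20,23)=7 [21,24)=7 [22,25)=3 [23,26)=2 [24,27)=1 [25,28)=1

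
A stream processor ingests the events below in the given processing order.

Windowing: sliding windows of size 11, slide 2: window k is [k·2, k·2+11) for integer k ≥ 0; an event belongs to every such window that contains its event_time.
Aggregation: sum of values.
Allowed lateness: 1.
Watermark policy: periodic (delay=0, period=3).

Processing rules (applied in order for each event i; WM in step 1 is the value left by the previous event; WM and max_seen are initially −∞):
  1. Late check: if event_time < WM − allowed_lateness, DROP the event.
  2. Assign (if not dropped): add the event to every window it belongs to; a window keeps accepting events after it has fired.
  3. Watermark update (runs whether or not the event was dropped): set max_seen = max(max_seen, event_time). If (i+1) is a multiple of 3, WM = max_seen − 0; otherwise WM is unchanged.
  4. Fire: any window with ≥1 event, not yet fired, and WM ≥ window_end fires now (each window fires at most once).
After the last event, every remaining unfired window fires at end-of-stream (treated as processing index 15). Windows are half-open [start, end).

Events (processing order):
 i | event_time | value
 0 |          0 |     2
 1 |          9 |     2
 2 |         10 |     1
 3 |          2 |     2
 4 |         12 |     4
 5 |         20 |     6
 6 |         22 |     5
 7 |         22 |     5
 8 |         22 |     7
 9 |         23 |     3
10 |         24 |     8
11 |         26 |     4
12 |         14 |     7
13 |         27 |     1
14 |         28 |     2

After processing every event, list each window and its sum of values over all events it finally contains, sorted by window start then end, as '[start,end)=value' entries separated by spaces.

[0,11)=5 [2,13)=7 [4,15)=7 [6,17)=7 [8,19)=7 [10,21)=11 [12,23)=27 [14,25)=34 [16,27)=38 [18,29)=41 [20,31)=41 [22,33)=35 [24,35)=15 [26,37)=7 [28,39)=2

i=0 t=0 v=2: → [0,11); WM=−∞
i=1 t=9 v=2: → [8,19),[6,17),[4,15),[2,13),[0,11); WM=−∞
i=2 t=10 v=1: → [10,21),[8,19),[6,17),[4,15),[2,13),[0,11); WM=10
i=3 t=2 v=2: DROP (t<10-1); WM=10
i=4 t=12 v=4: → [12,23),[10,21),[8,19),[6,17),[4,15),[2,13); WM=10
i=5 t=20 v=6: → [20,31),[18,29),[16,27),[14,25),[12,23),[10,21); WM=20; [0,11) fires=5 [2,13) fires=7 [4,15) fires=7 [6,17) fires=7 [8,19) fires=7
i=6 t=22 v=5: → [22,33),[20,31),[18,29),[16,27),[14,25),[12,23); WM=20
i=7 t=22 v=5: → [22,33),[20,31),[18,29),[16,27),[14,25),[12,23); WM=20
i=8 t=22 v=7: → [22,33),[20,31),[18,29),[16,27),[14,25),[12,23); WM=22; [10,21) fires=11
i=9 t=23 v=3: → [22,33),[20,31),[18,29),[16,27),[14,25); WM=22
i=10 t=24 v=8: → [24,35),[22,33),[20,31),[18,29),[16,27),[14,25); WM=22
i=11 t=26 v=4: → [26,37),[24,35),[22,33),[20,31),[18,29),[16,27); WM=26; [12,23) fires=27 [14,25) fires=34
i=12 t=14 v=7: DROP (t<26-1); WM=26
i=13 t=27 v=1: → [26,37),[24,35),[22,33),[20,31),[18,29); WM=26
i=14 t=28 v=2: → [28,39),[26,37),[24,35),[22,33),[20,31),[18,29); WM=28; [16,27) fires=38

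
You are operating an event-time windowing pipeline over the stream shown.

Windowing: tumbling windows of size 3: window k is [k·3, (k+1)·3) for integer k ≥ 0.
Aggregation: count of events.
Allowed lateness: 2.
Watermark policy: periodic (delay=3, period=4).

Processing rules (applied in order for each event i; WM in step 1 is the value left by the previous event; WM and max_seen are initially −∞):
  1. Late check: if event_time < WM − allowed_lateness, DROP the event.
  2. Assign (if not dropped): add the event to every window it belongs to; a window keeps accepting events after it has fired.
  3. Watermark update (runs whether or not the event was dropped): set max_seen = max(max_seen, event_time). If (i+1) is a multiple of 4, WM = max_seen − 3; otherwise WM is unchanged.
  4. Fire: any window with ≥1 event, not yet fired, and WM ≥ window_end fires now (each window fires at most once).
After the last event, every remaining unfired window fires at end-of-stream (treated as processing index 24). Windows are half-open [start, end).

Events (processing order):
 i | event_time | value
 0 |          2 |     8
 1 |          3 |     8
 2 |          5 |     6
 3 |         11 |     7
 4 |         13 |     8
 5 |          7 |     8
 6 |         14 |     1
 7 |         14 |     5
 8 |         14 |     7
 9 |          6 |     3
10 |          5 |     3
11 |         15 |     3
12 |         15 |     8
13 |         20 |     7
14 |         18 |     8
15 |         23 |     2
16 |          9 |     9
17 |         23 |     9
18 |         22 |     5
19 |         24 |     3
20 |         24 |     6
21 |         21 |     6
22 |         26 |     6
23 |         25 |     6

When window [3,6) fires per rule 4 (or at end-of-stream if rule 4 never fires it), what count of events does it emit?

2

i=0 t=2 v=8: → [0,3); WM=−∞
i=1 t=3 v=8: → [3,6); WM=−∞
i=2 t=5 v=6: → [3,6); WM=−∞
i=3 t=11 v=7: → [9,12); WM=8; [0,3) fires=1 [3,6) fires=2
i=4 t=13 v=8: → [12,15); WM=8
i=5 t=7 v=8: → [6,9); WM=8
i=6 t=14 v=1: → [12,15); WM=8
i=7 t=14 v=5: → [12,15); WM=11; [6,9) fires=1
i=8 t=14 v=7: → [12,15); WM=11
i=9 t=6 v=3: DROP (t<11-2); WM=11
i=10 t=5 v=3: DROP (t<11-2); WM=11
i=11 t=15 v=3: → [15,18); WM=12; [9,12) fires=1
i=12 t=15 v=8: → [15,18); WM=12
i=13 t=20 v=7: → [18,21); WM=12
i=14 t=18 v=8: → [18,21); WM=12
i=15 t=23 v=2: → [21,24); WM=20; [12,15) fires=4 [15,18) fires=2
i=16 t=9 v=9: DROP (t<20-2); WM=20
i=17 t=23 v=9: → [21,24); WM=20
i=18 t=22 v=5: → [21,24); WM=20
i=19 t=24 v=3: → [24,27); WM=21; [18,21) fires=2
i=20 t=24 v=6: → [24,27); WM=21
i=21 t=21 v=6: → [21,24); WM=21
i=22 t=26 v=6: → [24,27); WM=21
i=23 t=25 v=6: → [24,27); WM=23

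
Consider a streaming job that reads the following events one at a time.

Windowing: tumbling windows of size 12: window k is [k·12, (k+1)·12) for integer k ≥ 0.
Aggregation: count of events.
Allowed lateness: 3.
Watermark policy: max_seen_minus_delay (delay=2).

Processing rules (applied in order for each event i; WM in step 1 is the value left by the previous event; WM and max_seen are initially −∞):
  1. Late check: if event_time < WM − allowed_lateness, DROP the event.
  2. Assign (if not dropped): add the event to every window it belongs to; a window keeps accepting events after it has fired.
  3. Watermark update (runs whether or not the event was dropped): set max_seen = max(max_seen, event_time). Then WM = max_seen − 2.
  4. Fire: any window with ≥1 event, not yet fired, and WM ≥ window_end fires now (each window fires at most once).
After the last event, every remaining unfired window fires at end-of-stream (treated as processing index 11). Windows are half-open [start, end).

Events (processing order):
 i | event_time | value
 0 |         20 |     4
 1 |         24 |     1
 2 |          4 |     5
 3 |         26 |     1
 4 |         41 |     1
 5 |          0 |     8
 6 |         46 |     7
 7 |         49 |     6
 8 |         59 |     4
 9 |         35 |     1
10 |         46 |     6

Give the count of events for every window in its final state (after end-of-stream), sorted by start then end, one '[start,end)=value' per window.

[12,24)=1 [24,36)=2 [36,48)=2 [48,60)=2

i=0 t=20 v=4: → [12,24); WM=18
i=1 t=24 v=1: → [24,36); WM=22
i=2 t=4 v=5: DROP (t<22-3); WM=22
i=3 t=26 v=1: → [24,36); WM=24; [12,24) fires=1
i=4 t=41 v=1: → [36,48); WM=39; [24,36) fires=2
i=5 t=0 v=8: DROP (t<39-3); WM=39
i=6 t=46 v=7: → [36,48); WM=44
i=7 t=49 v=6: → [48,60); WM=47
i=8 t=59 v=4: → [48,60); WM=57; [36,48) fires=2
i=9 t=35 v=1: DROP (t<57-3); WM=57
i=10 t=46 v=6: DROP (t<57-3); WM=57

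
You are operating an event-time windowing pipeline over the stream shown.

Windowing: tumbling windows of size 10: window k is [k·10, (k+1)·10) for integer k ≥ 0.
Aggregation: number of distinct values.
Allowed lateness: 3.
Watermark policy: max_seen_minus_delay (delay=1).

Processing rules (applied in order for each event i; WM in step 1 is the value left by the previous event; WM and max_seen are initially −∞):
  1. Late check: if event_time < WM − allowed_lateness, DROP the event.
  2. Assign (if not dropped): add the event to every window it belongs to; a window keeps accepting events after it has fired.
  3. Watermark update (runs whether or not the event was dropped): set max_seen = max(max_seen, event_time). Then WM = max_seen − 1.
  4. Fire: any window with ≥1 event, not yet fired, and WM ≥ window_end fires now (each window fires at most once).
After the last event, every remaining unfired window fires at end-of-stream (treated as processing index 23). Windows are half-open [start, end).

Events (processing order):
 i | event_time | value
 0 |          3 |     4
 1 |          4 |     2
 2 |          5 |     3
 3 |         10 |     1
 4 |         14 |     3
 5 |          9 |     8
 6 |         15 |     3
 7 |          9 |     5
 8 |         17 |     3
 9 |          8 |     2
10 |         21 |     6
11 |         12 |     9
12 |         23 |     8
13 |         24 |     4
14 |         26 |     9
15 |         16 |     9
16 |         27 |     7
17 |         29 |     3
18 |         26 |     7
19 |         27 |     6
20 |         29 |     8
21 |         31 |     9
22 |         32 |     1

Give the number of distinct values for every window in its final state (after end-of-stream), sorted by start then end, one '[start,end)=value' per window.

i=0 t=3 v=4: → [0,10); WM=2
i=1 t=4 v=2: → [0,10); WM=3
i=2 t=5 v=3: → [0,10); WM=4
i=3 t=10 v=1: → [10,20); WM=9
i=4 t=14 v=3: → [10,20); WM=13; [0,10) fires=3
i=5 t=9 v=8: DROP (t<13-3); WM=13
i=6 t=15 v=3: → [10,20); WM=14
i=7 t=9 v=5: DROP (t<14-3); WM=14
i=8 t=17 v=3: → [10,20); WM=16
i=9 t=8 v=2: DROP (t<16-3); WM=16
i=10 t=21 v=6: → [20,30); WM=20; [10,20) fires=2
i=11 t=12 v=9: DROP (t<20-3); WM=20
i=12 t=23 v=8: → [20,30); WM=22
i=13 t=24 v=4: → [20,30); WM=23
i=14 t=26 v=9: → [20,30); WM=25
i=15 t=16 v=9: DROP (t<25-3); WM=25
i=16 t=27 v=7: → [20,30); WM=26
i=17 t=29 v=3: → [20,30); WM=28
i=18 t=26 v=7: → [20,30); WM=28
i=19 t=27 v=6: → [20,30); WM=28
i=20 t=29 v=8: → [20,30); WM=28
i=21 t=31 v=9: → [30,40); WM=30; [20,30) fires=6
i=22 t=32 v=1: → [30,40); WM=31

[0,10)=3 [10,20)=2 [20,30)=6 [30,40)=2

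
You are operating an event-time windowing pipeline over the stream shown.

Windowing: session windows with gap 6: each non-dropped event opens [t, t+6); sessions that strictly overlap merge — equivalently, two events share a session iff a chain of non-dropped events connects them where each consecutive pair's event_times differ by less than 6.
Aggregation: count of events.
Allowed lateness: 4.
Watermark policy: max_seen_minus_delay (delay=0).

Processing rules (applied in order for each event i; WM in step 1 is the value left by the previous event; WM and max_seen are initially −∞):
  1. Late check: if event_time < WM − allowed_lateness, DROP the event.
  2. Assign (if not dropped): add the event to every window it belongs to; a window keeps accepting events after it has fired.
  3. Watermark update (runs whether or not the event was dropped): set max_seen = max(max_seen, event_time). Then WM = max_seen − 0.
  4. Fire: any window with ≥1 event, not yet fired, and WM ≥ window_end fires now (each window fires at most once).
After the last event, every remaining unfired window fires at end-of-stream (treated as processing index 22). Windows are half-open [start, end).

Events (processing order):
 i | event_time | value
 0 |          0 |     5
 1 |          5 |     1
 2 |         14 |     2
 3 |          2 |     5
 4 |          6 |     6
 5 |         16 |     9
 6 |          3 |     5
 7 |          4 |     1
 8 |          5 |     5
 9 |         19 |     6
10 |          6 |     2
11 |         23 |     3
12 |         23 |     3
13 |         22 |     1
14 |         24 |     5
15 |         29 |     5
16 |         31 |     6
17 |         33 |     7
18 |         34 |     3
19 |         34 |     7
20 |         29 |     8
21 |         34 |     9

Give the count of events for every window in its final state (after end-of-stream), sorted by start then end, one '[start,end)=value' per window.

i=0 t=0 v=5: → [0,6); WM=0
i=1 t=5 v=1: → [0,11); WM=5
i=2 t=14 v=2: → [14,20); WM=14
i=3 t=2 v=5: DROP (t<14-4); WM=14
i=4 t=6 v=6: DROP (t<14-4); WM=14
i=5 t=16 v=9: → [14,22); WM=16
i=6 t=3 v=5: DROP (t<16-4); WM=16
i=7 t=4 v=1: DROP (t<16-4); WM=16
i=8 t=5 v=5: DROP (t<16-4); WM=16
i=9 t=19 v=6: → [14,25); WM=19
i=10 t=6 v=2: DROP (t<19-4); WM=19
i=11 t=23 v=3: → [14,29); WM=23
i=12 t=23 v=3: → [14,29); WM=23
i=13 t=22 v=1: → [14,29); WM=23
i=14 t=24 v=5: → [14,30); WM=24
i=15 t=29 v=5: → [14,35); WM=29
i=16 t=31 v=6: → [14,37); WM=31
i=17 t=33 v=7: → [14,39); WM=33
i=18 t=34 v=3: → [14,40); WM=34
i=19 t=34 v=7: → [14,40); WM=34
i=20 t=29 v=8: DROP (t<34-4); WM=34
i=21 t=34 v=9: → [14,40); WM=34

[0,11)=2 [14,40)=13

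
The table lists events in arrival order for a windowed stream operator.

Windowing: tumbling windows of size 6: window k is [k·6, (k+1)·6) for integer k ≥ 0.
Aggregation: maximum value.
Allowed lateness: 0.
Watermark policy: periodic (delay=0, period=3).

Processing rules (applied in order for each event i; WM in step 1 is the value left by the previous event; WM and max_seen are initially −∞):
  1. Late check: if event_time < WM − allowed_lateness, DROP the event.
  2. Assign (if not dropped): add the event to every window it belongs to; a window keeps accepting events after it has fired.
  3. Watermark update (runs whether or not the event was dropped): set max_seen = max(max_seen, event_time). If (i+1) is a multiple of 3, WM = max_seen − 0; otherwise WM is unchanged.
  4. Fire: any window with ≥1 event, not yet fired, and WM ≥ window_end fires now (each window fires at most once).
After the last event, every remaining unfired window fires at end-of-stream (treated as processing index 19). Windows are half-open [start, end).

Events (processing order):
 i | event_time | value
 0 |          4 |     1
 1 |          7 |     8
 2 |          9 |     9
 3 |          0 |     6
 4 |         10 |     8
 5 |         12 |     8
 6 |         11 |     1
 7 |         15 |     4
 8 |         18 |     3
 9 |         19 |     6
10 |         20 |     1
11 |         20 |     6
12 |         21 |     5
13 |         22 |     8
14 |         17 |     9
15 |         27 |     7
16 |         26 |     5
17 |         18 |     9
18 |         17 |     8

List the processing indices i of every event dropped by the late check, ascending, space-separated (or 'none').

i=0 t=4 v=1: → [0,6); WM=−∞
i=1 t=7 v=8: → [6,12); WM=−∞
i=2 t=9 v=9: → [6,12); WM=9; [0,6) fires=1
i=3 t=0 v=6: DROP (t<9-0); WM=9
i=4 t=10 v=8: → [6,12); WM=9
i=5 t=12 v=8: → [12,18); WM=12; [6,12) fires=9
i=6 t=11 v=1: DROP (t<12-0); WM=12
i=7 t=15 v=4: → [12,18); WM=12
i=8 t=18 v=3: → [18,24); WM=18; [12,18) fires=8
i=9 t=19 v=6: → [18,24); WM=18
i=10 t=20 v=1: → [18,24); WM=18
i=11 t=20 v=6: → [18,24); WM=20
i=12 t=21 v=5: → [18,24); WM=20
i=13 t=22 v=8: → [18,24); WM=20
i=14 t=17 v=9: DROP (t<20-0); WM=22
i=15 t=27 v=7: → [24,30); WM=22
i=16 t=26 v=5: → [24,30); WM=22
i=17 t=18 v=9: DROP (t<22-0); WM=27; [18,24) fires=8
i=18 t=17 v=8: DROP (t<27-0); WM=27

3 6 14 17 18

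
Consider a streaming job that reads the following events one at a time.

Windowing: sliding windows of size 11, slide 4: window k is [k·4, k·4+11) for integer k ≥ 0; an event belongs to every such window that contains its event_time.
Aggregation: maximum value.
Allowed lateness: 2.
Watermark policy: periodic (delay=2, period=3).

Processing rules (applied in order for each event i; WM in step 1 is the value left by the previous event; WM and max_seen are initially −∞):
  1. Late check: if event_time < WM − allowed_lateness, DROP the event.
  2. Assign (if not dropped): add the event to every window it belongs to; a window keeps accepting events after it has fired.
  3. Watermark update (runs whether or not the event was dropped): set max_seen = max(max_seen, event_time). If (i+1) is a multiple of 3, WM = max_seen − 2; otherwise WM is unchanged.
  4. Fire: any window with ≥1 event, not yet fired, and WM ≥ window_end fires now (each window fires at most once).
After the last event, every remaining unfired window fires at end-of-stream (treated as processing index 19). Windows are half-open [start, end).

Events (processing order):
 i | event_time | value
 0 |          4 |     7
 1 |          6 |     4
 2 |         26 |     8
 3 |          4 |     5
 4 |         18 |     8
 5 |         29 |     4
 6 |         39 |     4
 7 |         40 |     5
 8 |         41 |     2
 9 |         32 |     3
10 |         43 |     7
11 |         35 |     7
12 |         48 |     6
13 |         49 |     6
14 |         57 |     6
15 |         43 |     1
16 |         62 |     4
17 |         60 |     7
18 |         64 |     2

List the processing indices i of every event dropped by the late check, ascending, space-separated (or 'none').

3 4 9 11 15

i=0 t=4 v=7: → [4,15),[0,11); WM=−∞
i=1 t=6 v=4: → [4,15),[0,11); WM=−∞
i=2 t=26 v=8: → [24,35),[20,31),[16,27); WM=24; [0,11) fires=7 [4,15) fires=7
i=3 t=4 v=5: DROP (t<24-2); WM=24
i=4 t=18 v=8: DROP (t<24-2); WM=24
i=5 t=29 v=4: → [28,39),[24,35),[20,31); WM=27; [16,27) fires=8
i=6 t=39 v=4: → [36,47),[32,43); WM=27
i=7 t=40 v=5: → [40,51),[36,47),[32,43); WM=27
i=8 t=41 v=2: → [40,51),[36,47),[32,43); WM=39; [20,31) fires=8 [24,35) fires=8 [28,39) fires=4
i=9 t=32 v=3: DROP (t<39-2); WM=39
i=10 t=43 v=7: → [40,51),[36,47); WM=39
i=11 t=35 v=7: DROP (t<39-2); WM=41
i=12 t=48 v=6: → [48,59),[44,55),[40,51); WM=41
i=13 t=49 v=6: → [48,59),[44,55),[40,51); WM=41
i=14 t=57 v=6: → [56,67),[52,63),[48,59); WM=55; [32,43) fires=5 [36,47) fires=7 [40,51) fires=7 [44,55) fires=6
i=15 t=43 v=1: DROP (t<55-2); WM=55
i=16 t=62 v=4: → [60,71),[56,67),[52,63); WM=55
i=17 t=60 v=7: → [60,71),[56,67),[52,63); WM=60; [48,59) fires=6
i=18 t=64 v=2: → [64,75),[60,71),[56,67); WM=60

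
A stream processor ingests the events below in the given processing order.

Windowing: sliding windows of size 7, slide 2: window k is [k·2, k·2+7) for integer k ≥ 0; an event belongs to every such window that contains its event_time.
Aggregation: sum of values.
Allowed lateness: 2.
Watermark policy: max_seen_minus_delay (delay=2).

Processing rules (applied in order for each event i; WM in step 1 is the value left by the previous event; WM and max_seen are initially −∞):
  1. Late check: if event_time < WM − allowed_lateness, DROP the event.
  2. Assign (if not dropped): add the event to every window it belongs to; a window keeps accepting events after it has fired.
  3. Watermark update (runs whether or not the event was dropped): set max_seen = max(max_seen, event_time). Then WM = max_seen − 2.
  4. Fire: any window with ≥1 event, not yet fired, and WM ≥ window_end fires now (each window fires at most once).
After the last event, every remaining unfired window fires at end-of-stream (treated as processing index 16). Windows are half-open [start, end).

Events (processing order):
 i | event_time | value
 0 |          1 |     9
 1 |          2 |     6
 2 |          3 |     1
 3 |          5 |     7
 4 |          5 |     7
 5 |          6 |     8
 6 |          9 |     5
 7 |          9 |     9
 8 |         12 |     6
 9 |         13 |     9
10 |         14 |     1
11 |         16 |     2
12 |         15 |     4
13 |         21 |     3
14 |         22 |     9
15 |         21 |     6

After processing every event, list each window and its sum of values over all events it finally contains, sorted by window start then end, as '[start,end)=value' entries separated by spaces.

i=0 t=1 v=9: → [0,7); WM=-1
i=1 t=2 v=6: → [2,9),[0,7); WM=0
i=2 t=3 v=1: → [2,9),[0,7); WM=1
i=3 t=5 v=7: → [4,11),[2,9),[0,7); WM=3
i=4 t=5 v=7: → [4,11),[2,9),[0,7); WM=3
i=5 t=6 v=8: → [6,13),[4,11),[2,9),[0,7); WM=4
i=6 t=9 v=5: → [8,15),[6,13),[4,11); WM=7; [0,7) fires=38
i=7 t=9 v=9: → [8,15),[6,13),[4,11); WM=7
i=8 t=12 v=6: → [12,19),[10,17),[8,15),[6,13); WM=10; [2,9) fires=29
i=9 t=13 v=9: → [12,19),[10,17),[8,15); WM=11; [4,11) fires=36
i=10 t=14 v=1: → [14,21),[12,19),[10,17),[8,15); WM=12
i=11 t=16 v=2: → [16,23),[14,21),[12,19),[10,17); WM=14; [6,13) fires=28
i=12 t=15 v=4: → [14,21),[12,19),[10,17); WM=14
i=13 t=21 v=3: → [20,27),[18,25),[16,23); WM=19; [8,15) fires=30 [10,17) fires=22 [12,19) fires=22
i=14 t=22 v=9: → [22,29),[20,27),[18,25),[16,23); WM=20
i=15 t=21 v=6: → [20,27),[18,25),[16,23); WM=20

[0,7)=38 [2,9)=29 [4,11)=36 [6,13)=28 [8,15)=30 [10,17)=22 [12,19)=22 [14,21)=7 [16,23)=20 [18,25)=18 [20,27)=18 [22,29)=9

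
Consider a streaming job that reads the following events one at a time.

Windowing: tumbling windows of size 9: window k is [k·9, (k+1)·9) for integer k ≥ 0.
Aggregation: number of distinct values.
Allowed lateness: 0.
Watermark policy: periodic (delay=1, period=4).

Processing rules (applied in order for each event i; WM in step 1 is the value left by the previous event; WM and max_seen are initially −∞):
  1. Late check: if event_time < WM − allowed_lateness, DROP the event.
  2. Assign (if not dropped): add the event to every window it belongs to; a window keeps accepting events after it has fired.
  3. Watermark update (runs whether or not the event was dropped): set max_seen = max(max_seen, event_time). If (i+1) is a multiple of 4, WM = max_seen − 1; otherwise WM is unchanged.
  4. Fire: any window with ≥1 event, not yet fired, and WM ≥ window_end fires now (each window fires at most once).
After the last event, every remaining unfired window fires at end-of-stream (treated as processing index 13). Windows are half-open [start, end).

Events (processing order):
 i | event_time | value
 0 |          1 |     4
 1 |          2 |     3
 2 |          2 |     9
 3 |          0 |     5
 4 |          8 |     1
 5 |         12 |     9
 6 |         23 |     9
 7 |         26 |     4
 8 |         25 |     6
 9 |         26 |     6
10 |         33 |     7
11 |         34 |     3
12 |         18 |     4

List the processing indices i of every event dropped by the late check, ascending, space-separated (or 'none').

12

i=0 t=1 v=4: → [0,9); WM=−∞
i=1 t=2 v=3: → [0,9); WM=−∞
i=2 t=2 v=9: → [0,9); WM=−∞
i=3 t=0 v=5: → [0,9); WM=1
i=4 t=8 v=1: → [0,9); WM=1
i=5 t=12 v=9: → [9,18); WM=1
i=6 t=23 v=9: → [18,27); WM=1
i=7 t=26 v=4: → [18,27); WM=25; [0,9) fires=5 [9,18) fires=1
i=8 t=25 v=6: → [18,27); WM=25
i=9 t=26 v=6: → [18,27); WM=25
i=10 t=33 v=7: → [27,36); WM=25
i=11 t=34 v=3: → [27,36); WM=33; [18,27) fires=3
i=12 t=18 v=4: DROP (t<33-0); WM=33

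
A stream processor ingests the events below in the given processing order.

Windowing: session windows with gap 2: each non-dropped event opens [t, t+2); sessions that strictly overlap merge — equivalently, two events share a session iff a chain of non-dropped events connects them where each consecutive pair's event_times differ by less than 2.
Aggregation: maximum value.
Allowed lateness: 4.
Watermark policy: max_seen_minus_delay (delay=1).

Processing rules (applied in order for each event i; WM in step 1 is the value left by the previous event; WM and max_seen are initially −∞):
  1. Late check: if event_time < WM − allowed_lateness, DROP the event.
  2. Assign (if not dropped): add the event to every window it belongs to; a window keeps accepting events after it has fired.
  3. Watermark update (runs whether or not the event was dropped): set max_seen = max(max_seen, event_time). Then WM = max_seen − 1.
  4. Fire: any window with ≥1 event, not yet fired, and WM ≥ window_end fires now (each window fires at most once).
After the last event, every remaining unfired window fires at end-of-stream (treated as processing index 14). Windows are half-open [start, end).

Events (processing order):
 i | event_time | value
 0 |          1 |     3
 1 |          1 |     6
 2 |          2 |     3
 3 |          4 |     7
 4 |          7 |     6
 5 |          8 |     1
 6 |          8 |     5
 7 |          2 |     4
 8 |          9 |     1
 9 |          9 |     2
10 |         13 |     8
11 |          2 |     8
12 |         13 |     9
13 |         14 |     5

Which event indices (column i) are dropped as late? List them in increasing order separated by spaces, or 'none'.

i=0 t=1 v=3: → [1,3); WM=0
i=1 t=1 v=6: → [1,3); WM=0
i=2 t=2 v=3: → [1,4); WM=1
i=3 t=4 v=7: → [4,6); WM=3
i=4 t=7 v=6: → [7,9); WM=6
i=5 t=8 v=1: → [7,10); WM=7
i=6 t=8 v=5: → [7,10); WM=7
i=7 t=2 v=4: DROP (t<7-4); WM=7
i=8 t=9 v=1: → [7,11); WM=8
i=9 t=9 v=2: → [7,11); WM=8
i=10 t=13 v=8: → [13,15); WM=12
i=11 t=2 v=8: DROP (t<12-4); WM=12
i=12 t=13 v=9: → [13,15); WM=12
i=13 t=14 v=5: → [13,16); WM=13

7 11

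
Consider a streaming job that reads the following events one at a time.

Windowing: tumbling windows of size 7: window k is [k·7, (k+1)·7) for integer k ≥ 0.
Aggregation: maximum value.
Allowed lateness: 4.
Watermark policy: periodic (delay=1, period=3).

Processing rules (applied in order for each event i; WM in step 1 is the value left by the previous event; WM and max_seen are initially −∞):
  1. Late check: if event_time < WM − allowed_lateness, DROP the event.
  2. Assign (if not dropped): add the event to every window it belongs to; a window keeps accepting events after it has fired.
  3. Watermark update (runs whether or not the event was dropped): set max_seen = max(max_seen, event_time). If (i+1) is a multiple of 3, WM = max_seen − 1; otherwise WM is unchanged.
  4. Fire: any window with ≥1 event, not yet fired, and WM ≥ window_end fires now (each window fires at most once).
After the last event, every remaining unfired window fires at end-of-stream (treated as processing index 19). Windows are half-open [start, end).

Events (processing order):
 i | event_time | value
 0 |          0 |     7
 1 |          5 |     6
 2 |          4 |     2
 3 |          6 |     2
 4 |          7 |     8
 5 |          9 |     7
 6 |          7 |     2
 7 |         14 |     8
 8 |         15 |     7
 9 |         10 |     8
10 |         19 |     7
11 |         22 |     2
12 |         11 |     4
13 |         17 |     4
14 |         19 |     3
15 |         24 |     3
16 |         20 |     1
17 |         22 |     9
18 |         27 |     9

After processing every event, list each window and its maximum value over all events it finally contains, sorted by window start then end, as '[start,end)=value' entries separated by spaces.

i=0 t=0 v=7: → [0,7); WM=−∞
i=1 t=5 v=6: → [0,7); WM=−∞
i=2 t=4 v=2: → [0,7); WM=4
i=3 t=6 v=2: → [0,7); WM=4
i=4 t=7 v=8: → [7,14); WM=4
i=5 t=9 v=7: → [7,14); WM=8; [0,7) fires=7
i=6 t=7 v=2: → [7,14); WM=8
i=7 t=14 v=8: → [14,21); WM=8
i=8 t=15 v=7: → [14,21); WM=14; [7,14) fires=8
i=9 t=10 v=8: → [7,14); WM=14
i=10 t=19 v=7: → [14,21); WM=14
i=11 t=22 v=2: → [21,28); WM=21; [14,21) fires=8
i=12 t=11 v=4: DROP (t<21-4); WM=21
i=13 t=17 v=4: → [14,21); WM=21
i=14 t=19 v=3: → [14,21); WM=21
i=15 t=24 v=3: → [21,28); WM=21
i=16 t=20 v=1: → [14,21); WM=21
i=17 t=22 v=9: → [21,28); WM=23
i=18 t=27 v=9: → [21,28); WM=23

[0,7)=7 [7,14)=8 [14,21)=8 [21,28)=9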